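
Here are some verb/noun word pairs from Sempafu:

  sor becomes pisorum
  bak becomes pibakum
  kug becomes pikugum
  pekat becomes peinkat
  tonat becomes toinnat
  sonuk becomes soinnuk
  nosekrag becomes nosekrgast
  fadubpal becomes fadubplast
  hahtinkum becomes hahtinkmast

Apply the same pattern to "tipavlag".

bak and sonuk both end in -k yet inflect differently (pibakum, soinnuk), so the final letter is not what conditions the rule; the number of vowels is.
"tipavlag" has 3 vowels. The stems with 3 vowels (nosekrag → nosekrgast, fadubpal → fadubplast, hahtinkum → hahtinkmast) delete the last vowel and add -ast.
The other patterns: stems with 1 vowel add pi- … -um around the stem; stems with 2 vowels insert -in- after the first vowel.
So tipavlag → tipavlgast.

tipavlgast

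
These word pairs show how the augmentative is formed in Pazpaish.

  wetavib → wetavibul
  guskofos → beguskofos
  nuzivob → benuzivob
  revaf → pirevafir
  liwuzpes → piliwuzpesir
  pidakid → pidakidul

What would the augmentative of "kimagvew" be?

pikimagvewir

liwuzpes and guskofos both end in -s yet inflect differently (piliwuzpesir, beguskofos), so the final letter is not what conditions the rule; the last vowel is.
"kimagvew" has last vowel 'e'. The one such stem in the data (liwuzpes → piliwuzpesir) adds pi- … -ir around the stem, so the same rule applies.
The other patterns: stems whose last vowel is 'o' add the prefix be-; stems whose last vowel is 'i' add -ul.
So kimagvew → pikimagvewir.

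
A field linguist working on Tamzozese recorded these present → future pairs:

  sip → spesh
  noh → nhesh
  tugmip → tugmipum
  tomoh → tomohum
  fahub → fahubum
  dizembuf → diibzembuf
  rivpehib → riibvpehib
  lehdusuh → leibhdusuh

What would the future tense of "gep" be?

gpesh

sip and tugmip both end in -p yet inflect differently (spesh, tugmipum), so the final letter is not what conditions the rule; the number of vowels is.
"gep" has 1 vowel. The stems with 1 vowel (sip → spesh, noh → nhesh) delete the last vowel and add -esh.
So gep → gpesh.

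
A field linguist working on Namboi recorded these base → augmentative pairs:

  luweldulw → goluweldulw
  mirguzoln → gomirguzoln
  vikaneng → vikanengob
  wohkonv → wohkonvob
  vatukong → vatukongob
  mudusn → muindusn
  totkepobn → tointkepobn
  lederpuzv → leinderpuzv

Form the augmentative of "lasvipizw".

lainsvipizw

"lasvipizw" has second-to-last letter 'z'. The one such stem in the data (lederpuzv → leinderpuzv) inserts -in- after the first vowel (as do mudusn, totkepobn), so the same rule applies.
So lasvipizw → lainsvipizw.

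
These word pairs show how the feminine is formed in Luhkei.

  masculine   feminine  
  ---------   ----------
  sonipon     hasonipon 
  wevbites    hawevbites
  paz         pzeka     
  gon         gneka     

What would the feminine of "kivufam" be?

sonipon and gon both end in -n yet inflect differently (hasonipon, gneka), so the final letter is not what conditions the rule; the number of vowels is.
"kivufam" has 3 vowels. The stems with 3 vowels (sonipon → hasonipon, wevbites → hawevbites) add the prefix ha-.
So kivufam → hakivufam.

hakivufam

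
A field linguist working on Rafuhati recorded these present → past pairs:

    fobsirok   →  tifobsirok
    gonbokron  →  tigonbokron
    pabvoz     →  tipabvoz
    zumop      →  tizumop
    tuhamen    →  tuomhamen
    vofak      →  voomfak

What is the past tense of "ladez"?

gonbokron and tuhamen both end in -n yet inflect differently (tigonbokron, tuomhamen), so the final letter is not what conditions the rule; the last vowel is.
"ladez" has last vowel 'e'. The one such stem in the data (tuhamen → tuomhamen) inserts -om- after the first vowel (as does vofak), so the same rule applies.
The other pattern: stems whose last vowel is 'o' add the prefix ti-.
So ladez → laomdez.

laomdez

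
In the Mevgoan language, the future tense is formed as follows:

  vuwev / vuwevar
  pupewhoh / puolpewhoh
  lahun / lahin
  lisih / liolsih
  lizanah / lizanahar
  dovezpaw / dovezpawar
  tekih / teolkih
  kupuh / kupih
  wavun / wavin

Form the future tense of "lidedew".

tekih and kupuh both end in -h yet inflect differently (teolkih, kupih), so the final letter is not what conditions the rule; the last vowel is.
"lidedew" has last vowel 'e'. The one such stem in the data (vuwev → vuwevar) adds -ar, so the same rule applies.
So lidedew → lidedewar.

lidedewar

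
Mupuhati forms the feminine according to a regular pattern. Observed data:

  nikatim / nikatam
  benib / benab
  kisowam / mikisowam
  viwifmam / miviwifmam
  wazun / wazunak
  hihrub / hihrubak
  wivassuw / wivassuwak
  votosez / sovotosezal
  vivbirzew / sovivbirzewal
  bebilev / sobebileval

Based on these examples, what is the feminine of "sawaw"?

misawaw

"sawaw" has last vowel 'a'. The stems whose last vowel is 'a' (kisowam → mikisowam, viwifmam → miviwifmam) add the prefix mi-.
So sawaw → misawaw.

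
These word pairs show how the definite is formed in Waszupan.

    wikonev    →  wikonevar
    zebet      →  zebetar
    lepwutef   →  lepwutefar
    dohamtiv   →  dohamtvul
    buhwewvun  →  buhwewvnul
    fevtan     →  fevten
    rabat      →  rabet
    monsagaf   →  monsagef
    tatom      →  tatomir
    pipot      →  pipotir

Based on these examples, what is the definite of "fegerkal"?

wikonev and dohamtiv both end in -v yet inflect differently (wikonevar, dohamtvul), so the final letter is not what conditions the rule; the last vowel is.
"fegerkal" has last vowel 'a'. The stems whose last vowel is 'a' (fevtan → fevten, rabat → rabet, monsagaf → monsagef) change the last vowel to 'e'.
The other patterns: stems whose last vowel is 'e' add -ar; stems whose last vowel is 'i' or 'u' delete the last vowel and add -ul; stems whose last vowel is 'o' add -ir.
So fegerkal → fegerkel.

fegerkel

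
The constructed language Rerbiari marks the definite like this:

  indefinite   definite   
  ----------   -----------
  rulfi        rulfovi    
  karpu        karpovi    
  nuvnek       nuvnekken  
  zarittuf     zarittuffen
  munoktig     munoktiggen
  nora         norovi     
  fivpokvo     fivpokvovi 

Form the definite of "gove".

zarittuf and karpu both have last vowel 'u' yet inflect differently (zarittuffen, karpovi), so the last vowel is not what conditions the rule; whether the stem ends in a vowel or a consonant is.
"gove" ends in a vowel. The stems ending in a vowel (karpu → karpovi, nora → norovi, fivpokvo → fivpokvovi) drop the final letter and add -ovi.
The other pattern: stems ending in a consonant double the final consonant and add -en.
So gove → govovi.

govovi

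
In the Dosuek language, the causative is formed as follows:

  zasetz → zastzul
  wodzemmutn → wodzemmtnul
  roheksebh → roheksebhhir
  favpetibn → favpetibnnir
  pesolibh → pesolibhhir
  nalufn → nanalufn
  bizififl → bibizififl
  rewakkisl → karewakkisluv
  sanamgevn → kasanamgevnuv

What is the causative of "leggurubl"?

leggurubllir

wodzemmutn and favpetibn both end in -n yet inflect differently (wodzemmtnul, favpetibnnir), so the final letter is not what conditions the rule; the second-to-last letter is.
"leggurubl" has second-to-last letter 'b'. The stems whose second-to-last letter is 'b' (roheksebh → roheksebhhir, favpetibn → favpetibnnir, pesolibh → pesolibhhir) double the final consonant and add -ir.
So leggurubl → leggurubllir.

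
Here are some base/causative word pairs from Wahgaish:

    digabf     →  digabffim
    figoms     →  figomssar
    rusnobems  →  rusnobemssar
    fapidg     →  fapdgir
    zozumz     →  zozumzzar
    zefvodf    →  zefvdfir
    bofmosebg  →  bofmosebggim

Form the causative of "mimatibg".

fapidg and bofmosebg both end in -g yet inflect differently (fapdgir, bofmosebggim), so the final letter is not what conditions the rule; the second-to-last letter is.
"mimatibg" has second-to-last letter 'b'. The stems whose second-to-last letter is 'b' (bofmosebg → bofmosebggim, digabf → digabffim) double the final consonant and add -im.
So mimatibg → mimatibggim.

mimatibggim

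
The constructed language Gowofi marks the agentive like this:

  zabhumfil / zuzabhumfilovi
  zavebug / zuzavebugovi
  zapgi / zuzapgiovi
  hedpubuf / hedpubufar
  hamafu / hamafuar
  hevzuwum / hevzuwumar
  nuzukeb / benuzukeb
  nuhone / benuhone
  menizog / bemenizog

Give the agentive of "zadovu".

zuzadovuovi

zavebug and menizog both end in -g yet inflect differently (zuzavebugovi, bemenizog), so the final letter is not what conditions the rule; the first letter is.
"zadovu" begins with z-. The stems beginning with z- (zabhumfil → zuzabhumfilovi, zavebug → zuzavebugovi, zapgi → zuzapgiovi) add zu- … -ovi around the stem.
The other patterns: stems beginning with h- add -ar; stems beginning with m- or n- add the prefix be-.
So zadovu → zuzadovuovi.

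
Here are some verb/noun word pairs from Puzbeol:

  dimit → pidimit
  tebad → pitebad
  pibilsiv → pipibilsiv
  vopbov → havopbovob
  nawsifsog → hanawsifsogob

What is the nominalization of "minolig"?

piminolig

pibilsiv and vopbov both end in -v yet inflect differently (pipibilsiv, havopbovob), so the final letter is not what conditions the rule; the last vowel is.
"minolig" has last vowel 'i'. The stems whose last vowel is 'i' (dimit → pidimit, pibilsiv → pipibilsiv) add the prefix pi-.
So minolig → piminolig.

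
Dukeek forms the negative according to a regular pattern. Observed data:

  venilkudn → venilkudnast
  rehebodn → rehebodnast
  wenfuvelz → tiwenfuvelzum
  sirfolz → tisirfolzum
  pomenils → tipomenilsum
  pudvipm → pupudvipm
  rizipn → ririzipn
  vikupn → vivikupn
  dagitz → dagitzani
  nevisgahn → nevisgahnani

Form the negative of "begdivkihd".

begdivkihdani

"begdivkihd" has second-to-last letter 'h'. The one such stem in the data (nevisgahn → nevisgahnani) adds -ani, so the same rule applies.
The other patterns: stems whose second-to-last letter is 'd' add -ast; stems whose second-to-last letter is 'l' add ti- … -um around the stem; stems whose second-to-last letter is 'p' repeat the first consonant+vowel as a prefix.
So begdivkihd → begdivkihdani.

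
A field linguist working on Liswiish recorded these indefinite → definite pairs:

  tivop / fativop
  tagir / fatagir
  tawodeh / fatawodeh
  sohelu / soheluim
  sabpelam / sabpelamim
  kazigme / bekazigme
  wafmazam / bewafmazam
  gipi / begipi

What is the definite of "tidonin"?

fatidonin

sabpelam and wafmazam both end in -m yet inflect differently (sabpelamim, bewafmazam), so the final letter is not what conditions the rule; the first letter is.
"tidonin" begins with t-. The stems beginning with t- (tivop → fativop, tagir → fatagir, tawodeh → fatawodeh) add the prefix fa-.
The other patterns: stems beginning with s- add -im; stems beginning with g-, k- or w- add the prefix be-.
So tidonin → fatidonin.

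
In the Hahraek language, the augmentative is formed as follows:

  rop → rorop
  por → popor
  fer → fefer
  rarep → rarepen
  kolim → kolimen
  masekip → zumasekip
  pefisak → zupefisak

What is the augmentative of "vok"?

vovok

rop and rarep both end in -p yet inflect differently (rorop, rarepen), so the final letter is not what conditions the rule; the number of vowels is.
"vok" has 1 vowel. The stems with 1 vowel (rop → rorop, por → popor, fer → fefer) repeat the first consonant+vowel as a prefix.
So vok → vovok.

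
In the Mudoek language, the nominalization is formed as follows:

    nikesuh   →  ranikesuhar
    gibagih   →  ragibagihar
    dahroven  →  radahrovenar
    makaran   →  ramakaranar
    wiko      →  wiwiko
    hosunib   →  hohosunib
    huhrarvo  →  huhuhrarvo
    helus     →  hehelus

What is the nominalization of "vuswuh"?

gibagih and hosunib both have last vowel 'i' yet inflect differently (ragibagihar, hohosunib), so the last vowel is not what conditions the rule; the final letter is.
"vuswuh" ends in -h. The stems ending in -h (nikesuh → ranikesuhar, gibagih → ragibagihar) add ra- … -ar around the stem.
So vuswuh → ravuswuhar.

ravuswuhar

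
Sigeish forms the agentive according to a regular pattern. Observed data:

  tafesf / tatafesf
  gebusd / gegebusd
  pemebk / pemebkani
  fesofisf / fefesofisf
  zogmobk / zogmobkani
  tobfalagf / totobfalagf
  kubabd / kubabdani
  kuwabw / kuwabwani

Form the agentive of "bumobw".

"bumobw" has second-to-last letter 'b'. The stems whose second-to-last letter is 'b' (kuwabw → kuwabwani, pemebk → pemebkani, zogmobk → zogmobkani) add -ani.
The other pattern: stems whose second-to-last letter is 'g' or 's' repeat the first consonant+vowel as a prefix.
So bumobw → bumobwani.

bumobwani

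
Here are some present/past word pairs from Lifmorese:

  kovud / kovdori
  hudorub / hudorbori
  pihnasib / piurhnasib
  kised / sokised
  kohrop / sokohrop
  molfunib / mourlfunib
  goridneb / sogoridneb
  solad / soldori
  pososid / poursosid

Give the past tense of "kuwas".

pihnasib and goridneb both end in -b yet inflect differently (piurhnasib, sogoridneb), so the final letter is not what conditions the rule; the last vowel is.
"kuwas" has last vowel 'a'. The one such stem in the data (solad → soldori) deletes the last vowel and adds -ori (as do kovud, hudorub), so the same rule applies.
The other patterns: stems whose last vowel is 'i' insert -ur- after the first vowel; stems whose last vowel is 'e' or 'o' add the prefix so-.
So kuwas → kuwsori.

kuwsori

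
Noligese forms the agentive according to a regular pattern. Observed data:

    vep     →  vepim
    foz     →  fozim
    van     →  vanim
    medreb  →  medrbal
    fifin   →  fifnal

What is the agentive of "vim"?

van and fifin both end in -n yet inflect differently (vanim, fifnal), so the final letter is not what conditions the rule; the number of vowels is.
"vim" has 1 vowel. The stems with 1 vowel (vep → vepim, foz → fozim, van → vanim) add -im.
The other pattern: stems with 2 vowels delete the last vowel and add -al.
So vim → vimim.

vimim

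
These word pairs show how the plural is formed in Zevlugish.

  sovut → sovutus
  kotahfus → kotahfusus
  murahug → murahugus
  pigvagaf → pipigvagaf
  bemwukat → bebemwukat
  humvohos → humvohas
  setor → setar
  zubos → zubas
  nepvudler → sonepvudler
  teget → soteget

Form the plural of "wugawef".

sovut and bemwukat both end in -t yet inflect differently (sovutus, bebemwukat), so the final letter is not what conditions the rule; the last vowel is.
"wugawef" has last vowel 'e'. The stems whose last vowel is 'e' (nepvudler → sonepvudler, teget → soteget) add the prefix so-.
The other patterns: stems whose last vowel is 'u' add -us; stems whose last vowel is 'a' repeat the first consonant+vowel as a prefix; stems whose last vowel is 'o' change the last vowel to 'a'.
So wugawef → sowugawef.

sowugawef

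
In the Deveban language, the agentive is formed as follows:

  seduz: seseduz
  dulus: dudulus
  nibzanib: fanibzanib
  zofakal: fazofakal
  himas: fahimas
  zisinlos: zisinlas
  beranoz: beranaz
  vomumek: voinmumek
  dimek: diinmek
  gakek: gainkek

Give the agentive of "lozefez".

loinzefez

dulus and himas both end in -s yet inflect differently (dudulus, fahimas), so the final letter is not what conditions the rule; the last vowel is.
"lozefez" has last vowel 'e'. The stems whose last vowel is 'e' (vomumek → voinmumek, dimek → diinmek, gakek → gainkek) insert -in- after the first vowel.
So lozefez → loinzefez.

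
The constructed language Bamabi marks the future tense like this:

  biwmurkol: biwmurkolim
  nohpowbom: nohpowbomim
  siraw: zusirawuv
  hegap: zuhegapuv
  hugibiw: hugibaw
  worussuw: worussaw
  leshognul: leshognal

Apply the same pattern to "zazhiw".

"zazhiw" has last vowel 'i'. The one such stem in the data (hugibiw → hugibaw) changes the last vowel to 'a' (as do worussuw, leshognul), so the same rule applies.
So zazhiw → zazhaw.

zazhaw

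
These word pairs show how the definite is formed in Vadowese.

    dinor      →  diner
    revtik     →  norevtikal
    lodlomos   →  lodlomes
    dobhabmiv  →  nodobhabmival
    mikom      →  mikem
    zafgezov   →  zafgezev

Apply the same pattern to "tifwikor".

tifwiker

zafgezov and dobhabmiv both end in -v yet inflect differently (zafgezev, nodobhabmival), so the final letter is not what conditions the rule; the last vowel is.
"tifwikor" has last vowel 'o'. The stems whose last vowel is 'o' (mikom → mikem, zafgezov → zafgezev, lodlomos → lodlomes) change the last vowel to 'e'.
The other pattern: stems whose last vowel is 'i' add no- … -al around the stem.
So tifwikor → tifwiker.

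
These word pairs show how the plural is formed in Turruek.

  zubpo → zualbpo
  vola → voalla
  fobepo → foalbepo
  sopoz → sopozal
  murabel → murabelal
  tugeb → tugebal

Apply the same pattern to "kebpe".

kealbpe

zubpo and sopoz both have last vowel 'o' yet inflect differently (zualbpo, sopozal), so the last vowel is not what conditions the rule; whether the stem ends in a vowel or a consonant is.
"kebpe" ends in a vowel. The stems ending in a vowel (zubpo → zualbpo, vola → voalla, fobepo → foalbepo) insert -al- after the first vowel.
So kebpe → kealbpe.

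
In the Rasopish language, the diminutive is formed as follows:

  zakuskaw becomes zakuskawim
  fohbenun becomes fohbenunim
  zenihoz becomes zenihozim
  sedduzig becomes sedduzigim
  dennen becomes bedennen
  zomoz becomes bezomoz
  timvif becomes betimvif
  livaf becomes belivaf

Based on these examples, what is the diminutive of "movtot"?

bemovtot

fohbenun and dennen both end in -n yet inflect differently (fohbenunim, bedennen), so the final letter is not what conditions the rule; the number of vowels is.
"movtot" has 2 vowels. The stems with 2 vowels (dennen → bedennen, zomoz → bezomoz, timvif → betimvif) add the prefix be-.
The other pattern: stems with 3 vowels add -im.
So movtot → bemovtot.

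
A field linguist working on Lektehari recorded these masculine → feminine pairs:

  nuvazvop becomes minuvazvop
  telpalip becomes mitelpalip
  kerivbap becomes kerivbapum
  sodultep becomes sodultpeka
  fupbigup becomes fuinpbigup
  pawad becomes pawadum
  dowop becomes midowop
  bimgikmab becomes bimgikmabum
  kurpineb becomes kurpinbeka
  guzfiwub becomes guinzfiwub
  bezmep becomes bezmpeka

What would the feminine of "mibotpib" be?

"mibotpib" has last vowel 'i'. The one such stem in the data (telpalip → mitelpalip) adds the prefix mi-, so the same rule applies.
The other patterns: stems whose last vowel is 'u' insert -in- after the first vowel; stems whose last vowel is 'e' delete the last vowel and add -eka; stems whose last vowel is 'a' add -um.
So mibotpib → mimibotpib.

mimibotpib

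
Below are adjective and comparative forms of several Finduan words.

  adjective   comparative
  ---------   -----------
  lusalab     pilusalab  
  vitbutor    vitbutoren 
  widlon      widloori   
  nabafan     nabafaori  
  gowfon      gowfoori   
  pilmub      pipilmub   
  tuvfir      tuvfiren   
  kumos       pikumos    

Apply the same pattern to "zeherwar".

vitbutor and widlon both have last vowel 'o' yet inflect differently (vitbutoren, widloori), so the last vowel is not what conditions the rule; the final letter is.
"zeherwar" ends in -r. The stems ending in -r (tuvfir → tuvfiren, vitbutor → vitbutoren) add -en.
So zeherwar → zeherwaren.

zeherwaren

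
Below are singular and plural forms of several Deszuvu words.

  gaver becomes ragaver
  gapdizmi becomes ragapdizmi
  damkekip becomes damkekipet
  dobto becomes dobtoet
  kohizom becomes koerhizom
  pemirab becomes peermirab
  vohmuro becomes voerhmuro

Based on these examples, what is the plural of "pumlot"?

dobto and vohmuro both end in -o yet inflect differently (dobtoet, voerhmuro), so the final letter is not what conditions the rule; the first letter is.
"pumlot" begins with p-. The one such stem in the data (pemirab → peermirab) inserts -er- after the first vowel (as do kohizom, vohmuro), so the same rule applies.
The other patterns: stems beginning with g- add the prefix ra-; stems beginning with d- add -et.
So pumlot → puermlot.

puermlot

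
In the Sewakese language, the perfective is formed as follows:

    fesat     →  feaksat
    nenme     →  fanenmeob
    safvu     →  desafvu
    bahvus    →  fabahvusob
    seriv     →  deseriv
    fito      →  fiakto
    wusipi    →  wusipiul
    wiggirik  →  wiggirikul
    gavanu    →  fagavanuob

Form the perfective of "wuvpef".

"wuvpef" begins with w-. The stems beginning with w- (wusipi → wusipiul, wiggirik → wiggirikul) add -ul.
The other patterns: stems beginning with f- insert -ak- after the first vowel; stems beginning with s- add the prefix de-; stems beginning with b-, g- or n- add fa- … -ob around the stem.
So wuvpef → wuvpeful.

wuvpeful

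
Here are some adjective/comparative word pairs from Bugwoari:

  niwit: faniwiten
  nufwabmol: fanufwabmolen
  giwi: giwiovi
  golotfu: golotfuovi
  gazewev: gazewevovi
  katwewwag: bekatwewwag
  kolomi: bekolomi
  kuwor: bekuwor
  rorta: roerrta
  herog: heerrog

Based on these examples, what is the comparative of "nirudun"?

"nirudun" begins with n-. The stems beginning with n- (niwit → faniwiten, nufwabmol → fanufwabmolen) add fa- … -en around the stem.
So nirudun → fanirudunen.

fanirudunen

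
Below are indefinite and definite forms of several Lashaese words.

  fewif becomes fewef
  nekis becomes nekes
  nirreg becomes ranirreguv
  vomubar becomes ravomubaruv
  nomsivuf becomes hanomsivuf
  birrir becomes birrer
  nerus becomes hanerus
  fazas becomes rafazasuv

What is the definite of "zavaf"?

razavafuv

fewif and nomsivuf both end in -f yet inflect differently (fewef, hanomsivuf), so the final letter is not what conditions the rule; the last vowel is.
"zavaf" has last vowel 'a'. The stems whose last vowel is 'a' (fazas → rafazasuv, vomubar → ravomubaruv) add ra- … -uv around the stem.
So zavaf → razavafuv.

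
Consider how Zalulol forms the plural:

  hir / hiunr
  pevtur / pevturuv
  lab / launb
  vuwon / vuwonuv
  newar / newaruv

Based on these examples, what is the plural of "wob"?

hir and pevtur both end in -r yet inflect differently (hiunr, pevturuv), so the final letter is not what conditions the rule; the number of vowels is.
"wob" has 1 vowel. The stems with 1 vowel (hir → hiunr, lab → launb) insert -un- after the first vowel.
The other pattern: stems with 2 vowels add -uv.
So wob → wounb.

wounb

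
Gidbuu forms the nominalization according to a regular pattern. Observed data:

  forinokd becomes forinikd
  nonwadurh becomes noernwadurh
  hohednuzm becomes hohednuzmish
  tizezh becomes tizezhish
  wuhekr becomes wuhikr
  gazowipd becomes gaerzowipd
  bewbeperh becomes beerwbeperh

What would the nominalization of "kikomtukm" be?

kikomtikm

gazowipd and forinokd both end in -d yet inflect differently (gaerzowipd, forinikd), so the final letter is not what conditions the rule; the second-to-last letter is.
"kikomtukm" has second-to-last letter 'k'. The stems whose second-to-last letter is 'k' (wuhekr → wuhikr, forinokd → forinikd) change the last vowel to 'i'.
The other patterns: stems whose second-to-last letter is 'p' or 'r' insert -er- after the first vowel; stems whose second-to-last letter is 'z' add -ish.
So kikomtukm → kikomtikm.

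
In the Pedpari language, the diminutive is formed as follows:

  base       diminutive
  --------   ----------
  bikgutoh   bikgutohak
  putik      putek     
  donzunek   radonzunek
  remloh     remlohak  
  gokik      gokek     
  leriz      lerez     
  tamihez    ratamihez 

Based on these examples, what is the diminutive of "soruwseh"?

rasoruwseh

"soruwseh" has last vowel 'e'. The stems whose last vowel is 'e' (donzunek → radonzunek, tamihez → ratamihez) add the prefix ra-.
The other patterns: stems whose last vowel is 'i' change the last vowel to 'e'; stems whose last vowel is 'o' add -ak.
So soruwseh → rasoruwseh.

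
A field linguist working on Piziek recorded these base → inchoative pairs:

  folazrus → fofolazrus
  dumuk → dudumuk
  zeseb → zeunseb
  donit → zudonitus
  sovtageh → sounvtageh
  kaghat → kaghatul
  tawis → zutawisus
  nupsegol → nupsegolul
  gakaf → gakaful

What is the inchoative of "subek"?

suunbek

"subek" has last vowel 'e'. The stems whose last vowel is 'e' (sovtageh → sounvtageh, zeseb → zeunseb) insert -un- after the first vowel.
So subek → suunbek.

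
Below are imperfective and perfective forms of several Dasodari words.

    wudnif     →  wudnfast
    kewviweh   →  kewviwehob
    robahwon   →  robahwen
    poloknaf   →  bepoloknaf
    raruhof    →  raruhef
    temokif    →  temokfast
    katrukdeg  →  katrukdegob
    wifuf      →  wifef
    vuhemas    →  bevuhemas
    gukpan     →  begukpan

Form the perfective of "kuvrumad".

bekuvrumad

wifuf and poloknaf both end in -f yet inflect differently (wifef, bepoloknaf), so the final letter is not what conditions the rule; the last vowel is.
"kuvrumad" has last vowel 'a'. The stems whose last vowel is 'a' (vuhemas → bevuhemas, poloknaf → bepoloknaf, gukpan → begukpan) add the prefix be-.
So kuvrumad → bekuvrumad.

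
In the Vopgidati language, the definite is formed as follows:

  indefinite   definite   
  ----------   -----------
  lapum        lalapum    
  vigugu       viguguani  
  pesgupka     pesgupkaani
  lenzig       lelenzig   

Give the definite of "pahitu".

pahituani

"pahitu" ends in a vowel. The stems ending in a vowel (vigugu → viguguani, pesgupka → pesgupkaani) add -ani.
So pahitu → pahituani.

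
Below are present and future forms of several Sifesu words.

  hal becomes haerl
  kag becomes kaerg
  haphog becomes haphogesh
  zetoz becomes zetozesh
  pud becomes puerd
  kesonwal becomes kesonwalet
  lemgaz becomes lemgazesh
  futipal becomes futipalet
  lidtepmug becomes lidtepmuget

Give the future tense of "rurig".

kag and haphog both end in -g yet inflect differently (kaerg, haphogesh), so the final letter is not what conditions the rule; the number of vowels is.
"rurig" has 2 vowels. The stems with 2 vowels (zetoz → zetozesh, lemgaz → lemgazesh, haphog → haphogesh) add -esh.
So rurig → rurigesh.

rurigesh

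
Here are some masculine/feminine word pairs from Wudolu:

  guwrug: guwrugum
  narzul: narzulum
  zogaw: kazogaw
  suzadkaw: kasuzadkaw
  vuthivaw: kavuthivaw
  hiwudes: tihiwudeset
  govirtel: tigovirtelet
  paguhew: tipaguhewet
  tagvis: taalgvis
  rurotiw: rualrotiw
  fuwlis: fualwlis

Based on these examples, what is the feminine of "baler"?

narzul and govirtel both end in -l yet inflect differently (narzulum, tigovirtelet), so the final letter is not what conditions the rule; the last vowel is.
"baler" has last vowel 'e'. The stems whose last vowel is 'e' (hiwudes → tihiwudeset, govirtel → tigovirtelet, paguhew → tipaguhewet) add ti- … -et around the stem.
So baler → tibaleret.

tibaleret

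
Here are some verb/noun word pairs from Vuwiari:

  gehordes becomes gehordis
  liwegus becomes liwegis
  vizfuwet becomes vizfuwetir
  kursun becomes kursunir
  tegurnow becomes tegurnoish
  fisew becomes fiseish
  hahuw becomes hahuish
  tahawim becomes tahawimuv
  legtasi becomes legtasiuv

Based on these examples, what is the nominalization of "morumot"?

morumotir

gehordes and vizfuwet both have last vowel 'e' yet inflect differently (gehordis, vizfuwetir), so the last vowel is not what conditions the rule; the final letter is.
"morumot" ends in -t. The one such stem in the data (vizfuwet → vizfuwetir) adds -ir, so the same rule applies.
So morumot → morumotir.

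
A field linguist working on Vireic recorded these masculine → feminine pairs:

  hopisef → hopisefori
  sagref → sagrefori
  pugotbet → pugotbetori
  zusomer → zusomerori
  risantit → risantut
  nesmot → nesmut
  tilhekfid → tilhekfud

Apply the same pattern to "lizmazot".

pugotbet and risantit both end in -t yet inflect differently (pugotbetori, risantut), so the final letter is not what conditions the rule; the last vowel is.
"lizmazot" has last vowel 'o'. The one such stem in the data (nesmot → nesmut) changes the last vowel to 'u' (as do risantit, tilhekfid), so the same rule applies.
The other pattern: stems whose last vowel is 'e' add -ori.
So lizmazot → lizmazut.

lizmazut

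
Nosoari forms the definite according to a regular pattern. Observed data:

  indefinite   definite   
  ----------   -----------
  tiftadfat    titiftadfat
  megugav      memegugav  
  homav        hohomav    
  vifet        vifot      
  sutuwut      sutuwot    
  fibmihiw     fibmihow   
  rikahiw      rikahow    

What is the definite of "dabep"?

dabop

"dabep" has last vowel 'e'. The one such stem in the data (vifet → vifot) changes the last vowel to 'o' (as do sutuwut, fibmihiw), so the same rule applies.
So dabep → dabop.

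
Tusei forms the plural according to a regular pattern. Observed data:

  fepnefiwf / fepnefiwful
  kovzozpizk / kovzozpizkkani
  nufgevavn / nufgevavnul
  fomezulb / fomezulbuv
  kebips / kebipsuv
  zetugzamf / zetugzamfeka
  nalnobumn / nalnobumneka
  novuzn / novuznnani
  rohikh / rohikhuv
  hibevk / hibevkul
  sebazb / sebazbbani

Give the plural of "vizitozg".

vizitozggani

"vizitozg" has second-to-last letter 'z'. The stems whose second-to-last letter is 'z' (kovzozpizk → kovzozpizkkani, novuzn → novuznnani, sebazb → sebazbbani) double the final consonant and add -ani.
The other patterns: stems whose second-to-last letter is 'v' or 'w' add -ul; stems whose second-to-last letter is 'm' add -eka; stems whose second-to-last letter is 'k', 'l' or 'p' add -uv.
So vizitozg → vizitozggani.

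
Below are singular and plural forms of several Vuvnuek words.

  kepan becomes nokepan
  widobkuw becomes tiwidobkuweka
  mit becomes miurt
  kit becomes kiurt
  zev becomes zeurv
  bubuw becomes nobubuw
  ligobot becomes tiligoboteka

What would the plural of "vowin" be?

novowin

mit and ligobot both end in -t yet inflect differently (miurt, tiligoboteka), so the final letter is not what conditions the rule; the number of vowels is.
"vowin" has 2 vowels. The stems with 2 vowels (bubuw → nobubuw, kepan → nokepan) add the prefix no-.
So vowin → novowin.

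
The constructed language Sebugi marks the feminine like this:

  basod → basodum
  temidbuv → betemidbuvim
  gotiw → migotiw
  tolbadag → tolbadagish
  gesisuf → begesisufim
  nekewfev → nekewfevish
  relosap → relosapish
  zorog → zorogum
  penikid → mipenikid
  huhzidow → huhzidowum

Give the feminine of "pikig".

gotiw and huhzidow both end in -w yet inflect differently (migotiw, huhzidowum), so the final letter is not what conditions the rule; the last vowel is.
"pikig" has last vowel 'i'. The stems whose last vowel is 'i' (gotiw → migotiw, penikid → mipenikid) add the prefix mi-.
The other patterns: stems whose last vowel is 'u' add be- … -im around the stem; stems whose last vowel is 'o' add -um; stems whose last vowel is 'a' or 'e' add -ish.
So pikig → mipikig.

mipikig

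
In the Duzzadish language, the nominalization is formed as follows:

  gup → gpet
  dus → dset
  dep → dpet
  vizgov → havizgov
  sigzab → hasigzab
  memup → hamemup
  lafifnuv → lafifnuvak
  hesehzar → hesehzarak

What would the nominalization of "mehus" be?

hamehus

"mehus" has 2 vowels. The stems with 2 vowels (vizgov → havizgov, sigzab → hasigzab, memup → hamemup) add the prefix ha-.
The other patterns: stems with 1 vowel delete the last vowel and add -et; stems with 3 vowels add -ak.
So mehus → hamehus.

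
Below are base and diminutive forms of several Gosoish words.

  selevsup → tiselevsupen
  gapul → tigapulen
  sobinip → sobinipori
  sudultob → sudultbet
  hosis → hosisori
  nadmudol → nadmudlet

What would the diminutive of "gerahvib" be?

sobinip and selevsup both end in -p yet inflect differently (sobinipori, tiselevsupen), so the final letter is not what conditions the rule; the last vowel is.
"gerahvib" has last vowel 'i'. The stems whose last vowel is 'i' (hosis → hosisori, sobinip → sobinipori) add -ori.
So gerahvib → gerahvibori.

gerahvibori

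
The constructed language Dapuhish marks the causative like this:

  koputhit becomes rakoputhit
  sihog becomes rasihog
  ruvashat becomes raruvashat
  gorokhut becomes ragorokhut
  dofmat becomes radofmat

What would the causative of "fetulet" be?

rafetulet

Every pair shown (koputhit → rakoputhit, sihog → rasihog, ruvashat → raruvashat, …) follows the same rule: add the prefix ra-.
So fetulet → rafetulet.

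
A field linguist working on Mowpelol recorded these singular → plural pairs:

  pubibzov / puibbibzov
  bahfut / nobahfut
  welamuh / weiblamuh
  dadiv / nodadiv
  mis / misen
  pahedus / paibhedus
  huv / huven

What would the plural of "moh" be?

mohen

huv and dadiv both end in -v yet inflect differently (huven, nodadiv), so the final letter is not what conditions the rule; the number of vowels is.
"moh" has 1 vowel. The stems with 1 vowel (mis → misen, huv → huven) add -en.
So moh → mohen.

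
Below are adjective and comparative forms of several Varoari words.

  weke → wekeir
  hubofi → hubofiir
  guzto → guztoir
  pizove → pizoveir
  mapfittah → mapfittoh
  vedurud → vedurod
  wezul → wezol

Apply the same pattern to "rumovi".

"rumovi" ends in a vowel. The stems ending in a vowel (weke → wekeir, hubofi → hubofiir, guzto → guztoir) add -ir.
So rumovi → rumoviir.

rumoviir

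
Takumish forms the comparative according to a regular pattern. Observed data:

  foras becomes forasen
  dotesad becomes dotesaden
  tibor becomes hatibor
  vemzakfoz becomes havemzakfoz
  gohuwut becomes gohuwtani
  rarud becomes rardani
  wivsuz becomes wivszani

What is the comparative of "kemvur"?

kemvrani

dotesad and rarud both end in -d yet inflect differently (dotesaden, rardani), so the final letter is not what conditions the rule; the last vowel is.
"kemvur" has last vowel 'u'. The stems whose last vowel is 'u' (gohuwut → gohuwtani, rarud → rardani, wivsuz → wivszani) delete the last vowel and add -ani.
So kemvur → kemvrani.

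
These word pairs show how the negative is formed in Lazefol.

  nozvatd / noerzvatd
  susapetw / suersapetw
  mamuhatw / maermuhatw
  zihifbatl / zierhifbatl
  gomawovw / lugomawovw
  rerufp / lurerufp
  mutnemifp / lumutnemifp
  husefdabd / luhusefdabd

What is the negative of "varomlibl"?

susapetw and gomawovw both end in -w yet inflect differently (suersapetw, lugomawovw), so the final letter is not what conditions the rule; the second-to-last letter is.
"varomlibl" has second-to-last letter 'b'. The one such stem in the data (husefdabd → luhusefdabd) adds the prefix lu-, so the same rule applies.
So varomlibl → luvaromlibl.

luvaromlibl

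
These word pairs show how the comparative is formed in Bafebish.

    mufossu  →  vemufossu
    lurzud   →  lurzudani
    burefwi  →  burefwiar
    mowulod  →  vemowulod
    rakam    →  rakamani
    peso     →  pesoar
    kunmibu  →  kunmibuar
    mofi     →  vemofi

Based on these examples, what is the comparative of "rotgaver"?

"rotgaver" begins with r-. The one such stem in the data (rakam → rakamani) adds -ani, so the same rule applies.
So rotgaver → rotgaverani.

rotgaverani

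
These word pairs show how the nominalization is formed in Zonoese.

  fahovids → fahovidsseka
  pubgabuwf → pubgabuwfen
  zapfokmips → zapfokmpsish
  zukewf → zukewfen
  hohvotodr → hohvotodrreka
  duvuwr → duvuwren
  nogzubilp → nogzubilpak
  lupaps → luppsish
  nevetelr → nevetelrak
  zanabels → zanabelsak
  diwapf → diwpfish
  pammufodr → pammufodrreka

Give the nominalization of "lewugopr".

lewugprish

"lewugopr" has second-to-last letter 'p'. The stems whose second-to-last letter is 'p' (zapfokmips → zapfokmpsish, lupaps → luppsish, diwapf → diwpfish) delete the last vowel and add -ish.
The other patterns: stems whose second-to-last letter is 'l' add -ak; stems whose second-to-last letter is 'w' add -en; stems whose second-to-last letter is 'd' double the final consonant and add -eka.
So lewugopr → lewugprish.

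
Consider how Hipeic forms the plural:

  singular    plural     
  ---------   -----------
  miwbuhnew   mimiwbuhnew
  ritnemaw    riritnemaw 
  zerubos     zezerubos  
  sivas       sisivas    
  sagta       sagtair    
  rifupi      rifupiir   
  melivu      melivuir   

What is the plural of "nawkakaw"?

nanawkakaw

ritnemaw and sagta both have last vowel 'a' yet inflect differently (riritnemaw, sagtair), so the last vowel is not what conditions the rule; whether the stem ends in a vowel or a consonant is.
"nawkakaw" ends in a consonant. The stems ending in a consonant (miwbuhnew → mimiwbuhnew, ritnemaw → riritnemaw, zerubos → zezerubos) repeat the first consonant+vowel as a prefix.
So nawkakaw → nanawkakaw.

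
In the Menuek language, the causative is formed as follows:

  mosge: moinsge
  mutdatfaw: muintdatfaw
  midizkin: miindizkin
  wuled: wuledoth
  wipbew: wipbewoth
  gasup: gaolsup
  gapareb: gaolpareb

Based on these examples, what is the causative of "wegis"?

wegisoth

"wegis" begins with w-. The stems beginning with w- (wuled → wuledoth, wipbew → wipbewoth) add -oth.
The other patterns: stems beginning with m- insert -in- after the first vowel; stems beginning with g- insert -ol- after the first vowel.
So wegis → wegisoth.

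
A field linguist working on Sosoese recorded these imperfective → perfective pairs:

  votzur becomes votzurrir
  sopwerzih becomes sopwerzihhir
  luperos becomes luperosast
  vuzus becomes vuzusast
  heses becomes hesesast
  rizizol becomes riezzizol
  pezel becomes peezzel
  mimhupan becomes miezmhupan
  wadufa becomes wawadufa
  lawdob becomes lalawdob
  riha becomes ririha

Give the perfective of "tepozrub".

votzur and vuzus both have last vowel 'u' yet inflect differently (votzurrir, vuzusast), so the last vowel is not what conditions the rule; the final letter is.
"tepozrub" ends in -b. The one such stem in the data (lawdob → lalawdob) repeats the first consonant+vowel as a prefix (as do wadufa, riha), so the same rule applies.
The other patterns: stems ending in -h or -r double the final consonant and add -ir; stems ending in -s add -ast; stems ending in -l or -n insert -ez- after the first vowel.
So tepozrub → tetepozrub.

tetepozrub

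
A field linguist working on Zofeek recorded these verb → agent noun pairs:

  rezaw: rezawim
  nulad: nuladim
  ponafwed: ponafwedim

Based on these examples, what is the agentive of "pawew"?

pawewim

Every pair shown (rezaw → rezawim, nulad → nuladim, ponafwed → ponafwedim) follows the same rule: add -im.
So pawew → pawewim.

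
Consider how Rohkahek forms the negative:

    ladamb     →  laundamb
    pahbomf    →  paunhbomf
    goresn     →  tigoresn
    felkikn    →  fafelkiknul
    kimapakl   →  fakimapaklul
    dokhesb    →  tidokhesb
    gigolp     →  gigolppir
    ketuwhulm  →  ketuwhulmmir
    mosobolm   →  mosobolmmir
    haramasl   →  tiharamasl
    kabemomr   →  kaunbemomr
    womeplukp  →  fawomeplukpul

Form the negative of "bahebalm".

bahebalmmir

dokhesb and ladamb both end in -b yet inflect differently (tidokhesb, laundamb), so the final letter is not what conditions the rule; the second-to-last letter is.
"bahebalm" has second-to-last letter 'l'. The stems whose second-to-last letter is 'l' (ketuwhulm → ketuwhulmmir, gigolp → gigolppir, mosobolm → mosobolmmir) double the final consonant and add -ir.
So bahebalm → bahebalmmir.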